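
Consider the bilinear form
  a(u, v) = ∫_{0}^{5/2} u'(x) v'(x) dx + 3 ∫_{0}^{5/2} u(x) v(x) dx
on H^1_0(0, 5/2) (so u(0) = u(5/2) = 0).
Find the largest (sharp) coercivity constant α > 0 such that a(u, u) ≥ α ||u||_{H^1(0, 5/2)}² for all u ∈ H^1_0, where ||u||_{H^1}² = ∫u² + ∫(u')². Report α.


α = 1

Coercivity of a(·,·) on H^1_0(0, 5/2) means a(u, u) ≥ α ||u||_{H^1}² for every u ∈ H^1_0.
The interval has length L = 5/2, and Poincaré/coercivity depend only on L. Here a(u, u) = ∫(u')² + (3)·∫u².
Here c = 3 ≥ 1, so a(u,u) = ∫(u')² + c∫u² ≥ ∫(u')² + ∫u² = ||u||_{H^1}², i.e. α = 1 works. No larger α is possible: a(u,u) ≥ α||u||_{H^1}² means (1−α)∫(u')² ≥ (α−c)∫u², and for the modes u_n = sin(nπ(x−x₀)/L) (x₀ the left endpoint) one has ∫u_n²/∫(u_n')² = (L/(nπ))² → 0, so a(u_n,u_n)/||u_n||_{H^1}² → 1. Hence the optimal constant is α = 1.
Therefore α = 1.


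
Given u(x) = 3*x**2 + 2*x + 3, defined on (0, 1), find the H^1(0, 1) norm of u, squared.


||u||_{H^1}^2 = 827/15

The H^1 norm (squared) on an interval (0, L) is
  ||u||_{H^1}^2 = ∫_0^L u(x)^2 dx + ∫_0^L u'(x)^2 dx.
Compute u'(x) = 6*x + 2.
Then u(x)^2 = 9*x**4 + 12*x**3 + 22*x**2 + 12*x + 9 and u'(x)^2 = 36*x**2 + 24*x + 4.
Integrate each monomial from 0 to 1 using ∫_0^1 c·x^n dx = c·1^(n+1)/(n+1):
  ∫_0^1 u(x)^2 dx = ∫_0^1 (9*x^4 + 12*x^3 + 22*x^2 + 12*x + 9) dx. Term by term:
    ∫_0^1 9*x^4 dx = 9/5;  ∫_0^1 12*x^3 dx = 3;  ∫_0^1 22*x^2 dx = 22/3;
    ∫_0^1 12*x dx = 6;  ∫_0^1 9 dx = 9.
  Sum: 9/5 + 3 + 22/3 + 6 + 9 = 407/15.
  ∫_0^1 u'(x)^2 dx = ∫_0^1 (36*x^2 + 24*x + 4) dx. Term by term:
    ∫_0^1 36*x^2 dx = 12;  ∫_0^1 24*x dx = 12;  ∫_0^1 4 dx = 4.
  Sum: 12 + 12 + 4 = 28.
Adding: ||u||_{H^1}^2 = 407/15 + 28 = 827/15.


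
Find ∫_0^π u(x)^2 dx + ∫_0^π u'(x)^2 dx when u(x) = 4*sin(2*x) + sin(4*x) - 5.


||u||_{H^1(0,π)}^2 = 147*π/2

u'(x) = 8*cos(2*x) + 4*cos(4*x).
Expand u² and (u')² and integrate term by term on (0, π), using: for integers n ≥ 1, ∫_0^π sin²(nx) dx = ∫_0^π cos²(nx) dx = π/2; for n ≠ n', ∫_0^π sin(nx)sin(n'x) dx = ∫_0^π cos(nx)cos(n'x) dx = 0; and by product-to-sum, ∫_0^π sin(nx)cos(n'x) dx = ½∫_0^π [sin((n+n')x) + sin((n−n')x)] dx, which is 0 when n+n' is even and 2n/(n²−n'²) when n+n' is odd (it need not vanish on (0, π)). For the constant mode: ∫_0^π 1 dx = π, ∫_0^π cos(nx) dx = 0, ∫_0^π sin(nx) dx = (1−(−1)^n)/n.
  u² squared terms: (-5)²·∫1 dx = 25·π = 25*π;  (4)²·∫sin(2x)² dx = 16·π/2 = 8*π;  (1)²·∫sin(4x)² dx = 1·π/2 = π/2.
  u² cross terms: 2·(-5)·(4)·∫1·sin(2x) dx = -40·(0) = 0;  2·(-5)·(1)·∫1·sin(4x) dx = -10·(0) = 0;  2·(4)·(1)·∫sin(2x)·sin(4x) dx = 8·(0) = 0.
  So ∫_0^π u² dx = 25*π + 8*π + π/2 + 0 + 0 + 0 = 67*π/2.
  (u')² squared terms: (4)²·∫cos(4x)² dx = 16·π/2 = 8*π;  (8)²·∫cos(2x)² dx = 64·π/2 = 32*π.
  (u')² cross terms: 2·(4)·(8)·∫cos(4x)·cos(2x) dx = 64·(0) = 0.
  So ∫_0^π (u')² dx = 8*π + 32*π + 0 = 40*π.
||u||_{H^1}^2 = (67*π/2) + (40*π) = 147*π/2.


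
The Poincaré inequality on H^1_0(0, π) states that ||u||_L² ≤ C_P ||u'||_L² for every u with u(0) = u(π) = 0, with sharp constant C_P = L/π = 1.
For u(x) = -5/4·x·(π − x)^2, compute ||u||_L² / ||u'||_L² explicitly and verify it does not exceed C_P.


||u||_L² / ||u'||_L² = sqrt(14)*π/14 < C_P = 1.

u(x) = -5/4·x·(π − x)^2, so u'(x) = 5*(π - 3*x)*(x - π)/4.
u(x) = -5/4·x·(π − x)^2 vanishes at x = 0 and x = π, so u ∈ H^1_0(0, π). Differentiate via the product rule and integrate the resulting polynomials term by term.
  ∫_0^π u² dx = ∫_0^π (25*x^6/16 - 25*π*x^5/4 + 75*π^2*x^4/8 - 25*π^3*x^3/4 + 25*π^4*x^2/16) dx. Term by term:
    ∫_0^π 25*x^6/16 dx = 25*π^7/112;  ∫_0^π -25*π*x^5/4 dx = -25*π^7/24;  ∫_0^π 75*π^2*x^4/8 dx = 15*π^7/8;
    ∫_0^π -25*π^3*x^3/4 dx = -25*π^7/16;  ∫_0^π 25*π^4*x^2/16 dx = 25*π^7/48.
  Sum: 25*π^7/112 − 25*π^7/24 + 15*π^7/8 − 25*π^7/16 + 25*π^7/48 = 5*π^7/336.
  ∫_0^π (u')² dx = ∫_0^π (225*x^4/16 - 75*π*x^3/2 + 275*π^2*x^2/8 - 25*π^3*x/2 + 25*π^4/16) dx. Term by term:
    ∫_0^π 225*x^4/16 dx = 45*π^5/16;  ∫_0^π -75*π*x^3/2 dx = -75*π^5/8;  ∫_0^π 275*π^2*x^2/8 dx = 275*π^5/24;
    ∫_0^π -25*π^3*x/2 dx = -25*π^5/4;  ∫_0^π 25*π^4/16 dx = 25*π^5/16.
  Sum: 45*π^5/16 − 75*π^5/8 + 275*π^5/24 − 25*π^5/4 + 25*π^5/16 = 5*π^5/24.
∫_0^π u² dx = 5*π^7/336, so ||u||_L² = sqrt(105)*π^(7/2)/84.
∫_0^π (u')² dx = 5*π^5/24, so ||u'||_L² = sqrt(30)*π^(5/2)/12.
Ratio ||u||_L² / ||u'||_L² = sqrt(14)*π/14.
Sharp Poincaré constant on H^1_0(0, π) is C_P = L/π = 1, achieved by sin(x).
A polynomial bump cannot attain the sharp Poincaré constant (only the first sine eigenfunction does), so the ratio is strictly less than C_P, consistent with ||u||_L² ≤ C_P ||u'||_L².


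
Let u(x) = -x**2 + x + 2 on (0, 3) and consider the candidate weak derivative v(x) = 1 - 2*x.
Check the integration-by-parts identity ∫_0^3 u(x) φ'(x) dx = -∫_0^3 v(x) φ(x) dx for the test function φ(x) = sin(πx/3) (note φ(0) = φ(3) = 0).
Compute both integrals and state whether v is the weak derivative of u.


LHS = 12/π, RHS = 12/π. Yes, v = u' weakly.

u(x) = -x**2 + x + 2, classical derivative u'(x) = 1 - 2*x.
φ(x) = sin(πx/3), so φ'(x) = π*cos(π*x/3)/3.
Note φ(0) = φ(3) = 0, so the boundary term u·φ vanishes.
LHS = ∫_0^3 u(x) φ'(x) dx = ∫_0^3 (-π*x^2*cos(π*x/3)/3 + π*x*cos(π*x/3)/3 + 2*π*cos(π*x/3)/3) dx. Term by term:
  ∫_0^3 2*π*cos(π*x/3)/3 dx = 0;  ∫_0^3 -π*x^2*cos(π*x/3)/3 dx = 18/π;  ∫_0^3 π*x*cos(π*x/3)/3 dx = -6/π.
Sum: 0 + 18/π − 6/π = 12/π.
So LHS = 12/π.
∫_0^3 v(x) φ(x) dx = ∫_0^3 (-2*x*sin(π*x/3) + sin(π*x/3)) dx. Term by term:
  ∫_0^3 -2*x*sin(π*x/3) dx = -18/π;  ∫_0^3 sin(π*x/3) dx = 6/π.
Sum: -18/π + 6/π = -12/π.
So RHS = -∫_0^3 v(x) φ(x) dx = 12/π.
LHS = RHS, so the identity holds for this test φ.
Moreover u is smooth here and v(x) = u'(x) = 1 - 2*x pointwise, so the identity holds for every test function. Hence v is the weak derivative of u.


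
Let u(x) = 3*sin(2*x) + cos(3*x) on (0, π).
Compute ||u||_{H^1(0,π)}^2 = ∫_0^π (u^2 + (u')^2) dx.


||u||_{H^1(0,π)}^2 = -48 + 55*π/2

u'(x) = -3*sin(3*x) + 6*cos(2*x).
Expand u² and (u')² and integrate term by term on (0, π), using: for integers n ≥ 1, ∫_0^π sin²(nx) dx = ∫_0^π cos²(nx) dx = π/2; for n ≠ n', ∫_0^π sin(nx)sin(n'x) dx = ∫_0^π cos(nx)cos(n'x) dx = 0; and by product-to-sum, ∫_0^π sin(nx)cos(n'x) dx = ½∫_0^π [sin((n+n')x) + sin((n−n')x)] dx, which is 0 when n+n' is even and 2n/(n²−n'²) when n+n' is odd (it need not vanish on (0, π)).
  u² squared terms: (3)²·∫sin(2x)² dx = 9·π/2 = 9*π/2;  (1)²·∫cos(3x)² dx = 1·π/2 = π/2.
  u² cross terms: 2·(3)·(1)·∫sin(2x)·cos(3x) dx = 6·(-4/5) = -24/5.
  So ∫_0^π u² dx = 9*π/2 + π/2 − 24/5 = -24/5 + 5*π.
  (u')² squared terms: (-3)²·∫sin(3x)² dx = 9·π/2 = 9*π/2;  (6)²·∫cos(2x)² dx = 36·π/2 = 18*π.
  (u')² cross terms: 2·(-3)·(6)·∫sin(3x)·cos(2x) dx = -36·(6/5) = -216/5.
  So ∫_0^π (u')² dx = 9*π/2 + 18*π − 216/5 = -216/5 + 45*π/2.
||u||_{H^1}^2 = (-24/5 + 5*π) + (-216/5 + 45*π/2) = -48 + 55*π/2.


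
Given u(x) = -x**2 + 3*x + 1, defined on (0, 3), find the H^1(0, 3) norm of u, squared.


||u||_{H^1}^2 = 291/10

The H^1 norm (squared) on an interval (0, L) is
  ||u||_{H^1}^2 = ∫_0^L u(x)^2 dx + ∫_0^L u'(x)^2 dx.
Compute u'(x) = 3 - 2*x.
Then u(x)^2 = x**4 - 6*x**3 + 7*x**2 + 6*x + 1 and u'(x)^2 = 4*x**2 - 12*x + 9.
Integrate each monomial from 0 to 3 using ∫_0^3 c·x^n dx = c·3^(n+1)/(n+1):
  ∫_0^3 u(x)^2 dx = ∫_0^3 (x^4 - 6*x^3 + 7*x^2 + 6*x + 1) dx. Term by term:
    ∫_0^3 x^4 dx = 243/5;  ∫_0^3 -6*x^3 dx = -243/2;  ∫_0^3 7*x^2 dx = 63;
    ∫_0^3 6*x dx = 27;  ∫_0^3 1 dx = 3.
  Sum: 243/5 − 243/2 + 63 + 27 + 3 = 201/10.
  ∫_0^3 u'(x)^2 dx = ∫_0^3 (4*x^2 - 12*x + 9) dx. Term by term:
    ∫_0^3 4*x^2 dx = 36;  ∫_0^3 -12*x dx = -54;  ∫_0^3 9 dx = 27.
  Sum: 36 − 54 + 27 = 9.
Adding: ||u||_{H^1}^2 = 201/10 + 9 = 291/10.


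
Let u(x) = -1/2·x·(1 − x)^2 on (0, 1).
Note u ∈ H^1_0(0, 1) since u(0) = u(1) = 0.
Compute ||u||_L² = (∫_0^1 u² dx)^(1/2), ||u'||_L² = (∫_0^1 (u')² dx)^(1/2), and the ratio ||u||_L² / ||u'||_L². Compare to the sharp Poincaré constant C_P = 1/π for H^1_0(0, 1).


||u||_L² / ||u'||_L² = sqrt(14)/14 < C_P = 1/π.

u(x) = -1/2·x·(1 − x)^2, so u'(x) = (1 - 3*x)*(x - 1)/2.
u(x) = -1/2·x·(1 − x)^2 vanishes at x = 0 and x = 1, so u ∈ H^1_0(0, 1). Differentiate via the product rule and integrate the resulting polynomials term by term.
  ∫_0^1 u² dx = ∫_0^1 (x^6/4 - x^5 + 3*x^4/2 - x^3 + x^2/4) dx. Term by term:
    ∫_0^1 x^6/4 dx = 1/28;  ∫_0^1 -x^5 dx = -1/6;  ∫_0^1 3*x^4/2 dx = 3/10;
    ∫_0^1 -x^3 dx = -1/4;  ∫_0^1 x^2/4 dx = 1/12.
  Sum: 1/28 − 1/6 + 3/10 − 1/4 + 1/12 = 1/420.
  ∫_0^1 (u')² dx = ∫_0^1 (9*x^4/4 - 6*x^3 + 11*x^2/2 - 2*x + 1/4) dx. Term by term:
    ∫_0^1 9*x^4/4 dx = 9/20;  ∫_0^1 -6*x^3 dx = -3/2;  ∫_0^1 11*x^2/2 dx = 11/6;
    ∫_0^1 -2*x dx = -1;  ∫_0^1 1/4 dx = 1/4.
  Sum: 9/20 − 3/2 + 11/6 − 1 + 1/4 = 1/30.
∫_0^1 u² dx = 1/420, so ||u||_L² = sqrt(105)/210.
∫_0^1 (u')² dx = 1/30, so ||u'||_L² = sqrt(30)/30.
Ratio ||u||_L² / ||u'||_L² = sqrt(14)/14.
Sharp Poincaré constant on H^1_0(0, 1) is C_P = L/π = 1/π, achieved by sin(π·x).
A polynomial bump cannot attain the sharp Poincaré constant (only the first sine eigenfunction does), so the ratio is strictly less than C_P, consistent with ||u||_L² ≤ C_P ||u'||_L².


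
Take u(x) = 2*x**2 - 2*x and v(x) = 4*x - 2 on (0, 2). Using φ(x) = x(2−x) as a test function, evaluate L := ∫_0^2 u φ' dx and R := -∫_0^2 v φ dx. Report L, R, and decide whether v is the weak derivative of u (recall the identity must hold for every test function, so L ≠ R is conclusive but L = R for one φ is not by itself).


LHS = -8/3, RHS = -8/3. Yes, v = u' weakly.

u(x) = 2*x**2 - 2*x, classical derivative u'(x) = 4*x - 2.
φ(x) = x(2−x), so φ'(x) = 2 - 2*x.
Note φ(0) = φ(2) = 0, so the boundary term u·φ vanishes.
LHS = ∫_0^2 u(x) φ'(x) dx = ∫_0^2 (-4*x^3 + 8*x^2 - 4*x) dx. Term by term:
  ∫_0^2 -4*x^3 dx = -16;  ∫_0^2 8*x^2 dx = 64/3;  ∫_0^2 -4*x dx = -8.
Sum: -16 + 64/3 − 8 = -8/3.
So LHS = -8/3.
∫_0^2 v(x) φ(x) dx = ∫_0^2 (-4*x^3 + 10*x^2 - 4*x) dx. Term by term:
  ∫_0^2 -4*x^3 dx = -16;  ∫_0^2 10*x^2 dx = 80/3;  ∫_0^2 -4*x dx = -8.
Sum: -16 + 80/3 − 8 = 8/3.
So RHS = -∫_0^2 v(x) φ(x) dx = -8/3.
LHS = RHS, so the identity holds for this test φ.
Moreover u is smooth here and v(x) = u'(x) = 4*x - 2 pointwise, so the identity holds for every test function. Hence v is the weak derivative of u.


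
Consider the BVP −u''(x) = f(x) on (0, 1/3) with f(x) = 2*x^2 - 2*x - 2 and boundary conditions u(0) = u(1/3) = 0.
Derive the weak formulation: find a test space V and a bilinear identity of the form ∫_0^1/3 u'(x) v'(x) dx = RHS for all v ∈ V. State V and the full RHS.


V = H^1_0(0, 1/3) (so v(0) = v(1/3) = 0); weak form: ∫_0^1/3 u'v' dx = ∫_0^1/3 (2*x^2 - 2*x - 2) v dx for all v ∈ V.

Multiply both sides by a test function v and integrate from 0 to 1/3:
  ∫_0^1/3 −u''(x) v(x) dx = ∫_0^1/3 f(x) v(x) dx.
Integrate the LHS by parts once:
  ∫_0^1/3 −u'' v dx = −[u'(x) v(x)]_0^1/3 + ∫_0^1/3 u'(x) v'(x) dx.
Thus ∫_0^1/3 u'(x) v'(x) dx = ∫_0^1/3 f(x) v(x) dx + [u'(x) v(x)]_0^1/3.
Choose V so that boundary terms are either known or forced to vanish.
u is Dirichlet: u(0) = u(1/3) = 0. Let V = H^1_0(0, 1/3); then v(0) = v(1/3) = 0, and [u' v]_0^1/3 = 0.
Weak formulation: find u (satisfying any essential BC) such that ∫_0^1/3 u'(x) v'(x) dx = ∫_0^1/3 f v dx for all v ∈ V.
Substituting f(x) = 2*x^2 - 2*x - 2, the right-hand side is ∫_0^1/3 (2*x^2 - 2*x - 2) v dx.


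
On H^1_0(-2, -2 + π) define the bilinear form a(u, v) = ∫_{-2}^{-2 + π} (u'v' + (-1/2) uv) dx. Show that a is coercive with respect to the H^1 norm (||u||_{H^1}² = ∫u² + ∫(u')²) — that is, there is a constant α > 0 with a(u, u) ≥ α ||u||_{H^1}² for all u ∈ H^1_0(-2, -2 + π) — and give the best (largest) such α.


α = 1/4

Coercivity of a(·,·) on H^1_0(-2, -2 + π) means a(u, u) ≥ α ||u||_{H^1}² for every u ∈ H^1_0.
The interval has length L = π, and Poincaré/coercivity depend only on L. Here a(u, u) = ∫(u')² + (-1/2)·∫u².
Here c = -1/2 < 0 with |c| < (π/L)² = 1, so coercivity still holds. The condition a(u,u) ≥ α||u||_{H^1}² reads (1−α)∫(u')² ≥ (α−c)∫u². Any admissible α is ≤ 1 (rapidly oscillating u have ∫u²/∫(u')² → 0), and α = 1 would force 0 ≥ (1−c)∫u², impossible since c < 1; so 1−α > 0. By the sharp Poincaré inequality on H^1_0 of an interval of length L, ∫(u')² ≥ (π/L)²∫u² with equality for the first sine mode sin(π(x−x₀)/L) (x₀ the left endpoint), so the inequality holds for all u iff (1−α)(π/L)² ≥ α − c, i.e. α ≤ ((π/L)² + c)/((π/L)² + 1) = (1 + c(L/π)²)/(1 + (L/π)²). (Direct route, valid since c ≤ 0: Poincaré gives c∫u² ≥ c(L/π)²∫(u')², so a(u,u) ≥ (1 + c(L/π)²)∫(u')², while ||u||_{H^1}² ≤ (1 + (L/π)²)∫(u')²; dividing yields the same α.) With (π/L)² = 1 and c = -1/2, the largest admissible constant is α = ((π/L)² + c)/((π/L)² + 1).
Simplifying, α = 1/4.


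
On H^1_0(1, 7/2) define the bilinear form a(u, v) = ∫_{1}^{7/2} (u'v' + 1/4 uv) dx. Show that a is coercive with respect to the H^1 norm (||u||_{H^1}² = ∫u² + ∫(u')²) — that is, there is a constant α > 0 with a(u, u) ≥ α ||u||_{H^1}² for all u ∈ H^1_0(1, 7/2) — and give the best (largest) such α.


α = (25 + 16*π^2)/(4*(25 + 4*π^2))

Coercivity of a(·,·) on H^1_0(1, 7/2) means a(u, u) ≥ α ||u||_{H^1}² for every u ∈ H^1_0.
The interval has length L = 5/2, and Poincaré/coercivity depend only on L. Here a(u, u) = ∫(u')² + (1/4)·∫u².
Here 0 < c = 1/4 < 1. The condition a(u,u) ≥ α||u||_{H^1}² reads (1−α)∫(u')² ≥ (α−c)∫u². Any admissible α is ≤ 1 (rapidly oscillating u have ∫u²/∫(u')² → 0), and α = 1 would force 0 ≥ (1−c)∫u², impossible since c < 1; so 1−α > 0. By the sharp Poincaré inequality on H^1_0 of an interval of length L, ∫(u')² ≥ (π/L)²∫u² with equality for the first sine mode sin(π(x−x₀)/L) (x₀ the left endpoint), so the inequality holds for all u iff (1−α)(π/L)² ≥ α − c, i.e. α ≤ ((π/L)² + c)/((π/L)² + 1) = (1 + c(L/π)²)/(1 + (L/π)²). With (π/L)² = 4*π^2/25 and c = 1/4, the largest admissible constant is α = ((π/L)² + c)/((π/L)² + 1).
Simplifying, α = (25 + 16*π^2)/(4*(25 + 4*π^2)).


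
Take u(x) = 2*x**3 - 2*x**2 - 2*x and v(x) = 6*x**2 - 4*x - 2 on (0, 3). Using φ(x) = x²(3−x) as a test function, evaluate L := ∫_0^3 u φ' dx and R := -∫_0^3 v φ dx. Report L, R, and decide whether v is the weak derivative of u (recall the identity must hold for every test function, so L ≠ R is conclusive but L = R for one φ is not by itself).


LHS = -837/10, RHS = -837/10. Yes, v = u' weakly.

u(x) = 2*x**3 - 2*x**2 - 2*x, classical derivative u'(x) = 6*x**2 - 4*x - 2.
φ(x) = x²(3−x), so φ'(x) = 3*x*(2 - x).
Note φ(0) = φ(3) = 0, so the boundary term u·φ vanishes.
LHS = ∫_0^3 u(x) φ'(x) dx = ∫_0^3 (-6*x^5 + 18*x^4 - 6*x^3 - 12*x^2) dx. Term by term:
  ∫_0^3 -6*x^5 dx = -729;  ∫_0^3 18*x^4 dx = 4374/5;  ∫_0^3 -6*x^3 dx = -243/2;
  ∫_0^3 -12*x^2 dx = -108.
Sum: -729 + 4374/5 − 243/2 − 108 = -837/10.
So LHS = -837/10.
∫_0^3 v(x) φ(x) dx = ∫_0^3 (-6*x^5 + 22*x^4 - 10*x^3 - 6*x^2) dx. Term by term:
  ∫_0^3 -6*x^5 dx = -729;  ∫_0^3 22*x^4 dx = 5346/5;  ∫_0^3 -10*x^3 dx = -405/2;
  ∫_0^3 -6*x^2 dx = -54.
Sum: -729 + 5346/5 − 405/2 − 54 = 837/10.
So RHS = -∫_0^3 v(x) φ(x) dx = -837/10.
LHS = RHS, so the identity holds for this test φ.
Moreover u is smooth here and v(x) = u'(x) = 6*x**2 - 4*x - 2 pointwise, so the identity holds for every test function. Hence v is the weak derivative of u.


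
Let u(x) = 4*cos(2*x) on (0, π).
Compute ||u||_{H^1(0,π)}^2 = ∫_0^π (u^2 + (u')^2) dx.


||u||_{H^1(0,π)}^2 = 40*π

u'(x) = -8*sin(2*x).
Expand u² and (u')² and integrate term by term on (0, π), using: for integers n ≥ 1, ∫_0^π sin²(nx) dx = ∫_0^π cos²(nx) dx = π/2; for n ≠ n', ∫_0^π sin(nx)sin(n'x) dx = ∫_0^π cos(nx)cos(n'x) dx = 0; and by product-to-sum, ∫_0^π sin(nx)cos(n'x) dx = ½∫_0^π [sin((n+n')x) + sin((n−n')x)] dx, which is 0 when n+n' is even and 2n/(n²−n'²) when n+n' is odd (it need not vanish on (0, π)).
  u² squared terms: (4)²·∫cos(2x)² dx = 16·π/2 = 8*π.
  So ∫_0^π u² dx = 8*π.
  (u')² squared terms: (-8)²·∫sin(2x)² dx = 64·π/2 = 32*π.
  So ∫_0^π (u')² dx = 32*π.
||u||_{H^1}^2 = (8*π) + (32*π) = 40*π.


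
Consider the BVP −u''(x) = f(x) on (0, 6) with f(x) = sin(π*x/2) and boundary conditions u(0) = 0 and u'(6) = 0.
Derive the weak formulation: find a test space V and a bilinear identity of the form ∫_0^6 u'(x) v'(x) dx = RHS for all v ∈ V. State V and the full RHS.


V = {v ∈ H^1(0, 6) : v(0) = 0} (test functions vanish at x = 0 where u is specified); weak form: ∫_0^6 u'v' dx = ∫_0^6 (sin(π*x/2)) v dx for all v ∈ V.

Multiply both sides by a test function v and integrate from 0 to 6:
  ∫_0^6 −u''(x) v(x) dx = ∫_0^6 f(x) v(x) dx.
Integrate the LHS by parts once:
  ∫_0^6 −u'' v dx = −[u'(x) v(x)]_0^6 + ∫_0^6 u'(x) v'(x) dx.
Thus ∫_0^6 u'(x) v'(x) dx = ∫_0^6 f(x) v(x) dx + [u'(x) v(x)]_0^6.
Choose V so that boundary terms are either known or forced to vanish.
Mixed BC: u(0) = 0 (Dirichlet) and u'(6) = 0 (Neumann). Define V = {v ∈ H^1(0, 6) : v(0) = 0}. Then [u' v]_0^6 = u'(6)·v(6) − u'(0)·0 = 0.
Weak formulation: find u (satisfying any essential BC) such that ∫_0^6 u'(x) v'(x) dx = ∫_0^6 f v dx for all v ∈ V (Dirichlet at 0 absorbed into V; the Neumann datum at x = 6 is zero, so no boundary term remains).
Substituting f(x) = sin(π*x/2), the right-hand side is ∫_0^6 (sin(π*x/2)) v dx.


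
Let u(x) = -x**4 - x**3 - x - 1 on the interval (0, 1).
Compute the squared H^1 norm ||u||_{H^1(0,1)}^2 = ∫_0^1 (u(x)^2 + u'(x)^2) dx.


||u||_{H^1}^2 = 22121/1260

The H^1 norm (squared) on an interval (0, L) is
  ||u||_{H^1}^2 = ∫_0^L u(x)^2 dx + ∫_0^L u'(x)^2 dx.
Compute u'(x) = -4*x**3 - 3*x**2 - 1.
Then u(x)^2 = x**8 + 2*x**7 + x**6 + 2*x**5 + 4*x**4 + 2*x**3 + x**2 + 2*x + 1 and u'(x)^2 = 16*x**6 + 24*x**5 + 9*x**4 + 8*x**3 + 6*x**2 + 1.
Integrate each monomial from 0 to 1 using ∫_0^1 c·x^n dx = c·1^(n+1)/(n+1):
  ∫_0^1 u(x)^2 dx = ∫_0^1 (x^8 + 2*x^7 + x^6 + 2*x^5 + 4*x^4 + 2*x^3 + x^2 + 2*x + 1) dx. Term by term:
    ∫_0^1 x^8 dx = 1/9;  ∫_0^1 2*x^7 dx = 1/4;  ∫_0^1 x^6 dx = 1/7;
    ∫_0^1 2*x^5 dx = 1/3;  ∫_0^1 4*x^4 dx = 4/5;  ∫_0^1 2*x^3 dx = 1/2;
    ∫_0^1 x^2 dx = 1/3;  ∫_0^1 2*x dx = 1;  ∫_0^1 1 dx = 1.
  Sum: 1/9 + 1/4 + 1/7 + 1/3 + 4/5 + 1/2 + 1/3 + 1 + 1 = 5633/1260.
  ∫_0^1 u'(x)^2 dx = ∫_0^1 (16*x^6 + 24*x^5 + 9*x^4 + 8*x^3 + 6*x^2 + 1) dx. Term by term:
    ∫_0^1 16*x^6 dx = 16/7;  ∫_0^1 24*x^5 dx = 4;  ∫_0^1 9*x^4 dx = 9/5;
    ∫_0^1 8*x^3 dx = 2;  ∫_0^1 6*x^2 dx = 2;  ∫_0^1 1 dx = 1.
  Sum: 16/7 + 4 + 9/5 + 2 + 2 + 1 = 458/35.
Adding: ||u||_{H^1}^2 = 5633/1260 + 458/35 = 22121/1260.


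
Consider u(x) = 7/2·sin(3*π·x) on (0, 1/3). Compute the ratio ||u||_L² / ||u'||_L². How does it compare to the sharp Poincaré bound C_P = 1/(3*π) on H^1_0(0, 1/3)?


||u||_L² / ||u'||_L² = 1/(3*π) = C_P.

u(x) = 7/2·sin(3*π·x), so u'(x) = 21*π*cos(3*π*x)/2.
Writing u(x) = A·sin(kπx/L) with A = 7/2 and k = 1, use ∫_0^L sin²(kπx/L) dx = L/2 and ∫_0^L cos²(kπx/L) dx = L/2.
u² = 49/4·sin²(3*π·x) and (u')² = 441*π^2/4·cos²(3*π·x), and each of sin², cos² integrates to L/2 = 1/6 over (0, 1/3).
∫_0^1/3 u² dx = 49/24, so ||u||_L² = 7*sqrt(6)/12.
∫_0^1/3 (u')² dx = 147*π^2/8, so ||u'||_L² = 7*sqrt(6)*π/4.
Ratio ||u||_L² / ||u'||_L² = 1/(3*π).
Sharp Poincaré constant on H^1_0(0, 1/3) is C_P = L/π = 1/(3*π), achieved by sin(3*π·x).
This is the k = 1 eigenfunction (up to amplitude), so the ratio equals the sharp Poincaré constant exactly.


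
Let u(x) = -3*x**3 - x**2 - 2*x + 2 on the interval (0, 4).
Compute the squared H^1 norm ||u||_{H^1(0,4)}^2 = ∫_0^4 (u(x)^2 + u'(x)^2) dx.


||u||_{H^1}^2 = 4944416/105

The H^1 norm (squared) on an interval (0, L) is
  ||u||_{H^1}^2 = ∫_0^L u(x)^2 dx + ∫_0^L u'(x)^2 dx.
Compute u'(x) = -9*x**2 - 2*x - 2.
Then u(x)^2 = 9*x**6 + 6*x**5 + 13*x**4 - 8*x**3 - 8*x + 4 and u'(x)^2 = 81*x**4 + 36*x**3 + 40*x**2 + 8*x + 4.
Integrate each monomial from 0 to 4 using ∫_0^4 c·x^n dx = c·4^(n+1)/(n+1):
  ∫_0^4 u(x)^2 dx = ∫_0^4 (9*x^6 + 6*x^5 + 13*x^4 - 8*x^3 - 8*x + 4) dx. Term by term:
    ∫_0^4 9*x^6 dx = 147456/7;  ∫_0^4 6*x^5 dx = 4096;  ∫_0^4 13*x^4 dx = 13312/5;
    ∫_0^4 -8*x^3 dx = -512;  ∫_0^4 -8*x dx = -64;  ∫_0^4 4 dx = 16.
  Sum: 147456/7 + 4096 + 13312/5 − 512 − 64 + 16 = 954224/35.
  ∫_0^4 u'(x)^2 dx = ∫_0^4 (81*x^4 + 36*x^3 + 40*x^2 + 8*x + 4) dx. Term by term:
    ∫_0^4 81*x^4 dx = 82944/5;  ∫_0^4 36*x^3 dx = 2304;  ∫_0^4 40*x^2 dx = 2560/3;
    ∫_0^4 8*x dx = 64;  ∫_0^4 4 dx = 16.
  Sum: 82944/5 + 2304 + 2560/3 + 64 + 16 = 297392/15.
Adding: ||u||_{H^1}^2 = 954224/35 + 297392/15 = 4944416/105.


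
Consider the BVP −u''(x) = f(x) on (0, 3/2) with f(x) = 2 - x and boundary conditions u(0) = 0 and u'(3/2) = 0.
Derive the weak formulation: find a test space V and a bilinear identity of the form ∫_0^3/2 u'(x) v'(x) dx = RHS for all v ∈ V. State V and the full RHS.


V = {v ∈ H^1(0, 3/2) : v(0) = 0} (test functions vanish at x = 0 where u is specified); weak form: ∫_0^3/2 u'v' dx = ∫_0^3/2 (2 - x) v dx for all v ∈ V.

Multiply both sides by a test function v and integrate from 0 to 3/2:
  ∫_0^3/2 −u''(x) v(x) dx = ∫_0^3/2 f(x) v(x) dx.
Integrate the LHS by parts once:
  ∫_0^3/2 −u'' v dx = −[u'(x) v(x)]_0^3/2 + ∫_0^3/2 u'(x) v'(x) dx.
Thus ∫_0^3/2 u'(x) v'(x) dx = ∫_0^3/2 f(x) v(x) dx + [u'(x) v(x)]_0^3/2.
Choose V so that boundary terms are either known or forced to vanish.
Mixed BC: u(0) = 0 (Dirichlet) and u'(3/2) = 0 (Neumann). Define V = {v ∈ H^1(0, 3/2) : v(0) = 0}. Then [u' v]_0^3/2 = u'(3/2)·v(3/2) − u'(0)·0 = 0.
Weak formulation: find u (satisfying any essential BC) such that ∫_0^3/2 u'(x) v'(x) dx = ∫_0^3/2 f v dx for all v ∈ V (Dirichlet at 0 absorbed into V; the Neumann datum at x = 3/2 is zero, so no boundary term remains).
Substituting f(x) = 2 - x, the right-hand side is ∫_0^3/2 (2 - x) v dx.


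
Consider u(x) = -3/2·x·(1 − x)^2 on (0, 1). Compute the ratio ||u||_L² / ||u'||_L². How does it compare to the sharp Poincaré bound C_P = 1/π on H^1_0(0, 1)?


||u||_L² / ||u'||_L² = sqrt(14)/14 < C_P = 1/π.

u(x) = -3/2·x·(1 − x)^2, so u'(x) = -9*x^2/2 + 6*x - 3/2.
u(x) = -3/2·x·(1 − x)^2 vanishes at x = 0 and x = 1, so u ∈ H^1_0(0, 1). Differentiate via the product rule and integrate the resulting polynomials term by term.
  ∫_0^1 u² dx = ∫_0^1 (9*x^6/4 - 9*x^5 + 27*x^4/2 - 9*x^3 + 9*x^2/4) dx. Term by term:
    ∫_0^1 9*x^6/4 dx = 9/28;  ∫_0^1 -9*x^5 dx = -3/2;  ∫_0^1 27*x^4/2 dx = 27/10;
    ∫_0^1 -9*x^3 dx = -9/4;  ∫_0^1 9*x^2/4 dx = 3/4.
  Sum: 9/28 − 3/2 + 27/10 − 9/4 + 3/4 = 3/140.
  ∫_0^1 (u')² dx = ∫_0^1 (81*x^4/4 - 54*x^3 + 99*x^2/2 - 18*x + 9/4) dx. Term by term:
    ∫_0^1 81*x^4/4 dx = 81/20;  ∫_0^1 -54*x^3 dx = -27/2;  ∫_0^1 99*x^2/2 dx = 33/2;
    ∫_0^1 -18*x dx = -9;  ∫_0^1 9/4 dx = 9/4.
  Sum: 81/20 − 27/2 + 33/2 − 9 + 9/4 = 3/10.
∫_0^1 u² dx = 3/140, so ||u||_L² = sqrt(105)/70.
∫_0^1 (u')² dx = 3/10, so ||u'||_L² = sqrt(30)/10.
Ratio ||u||_L² / ||u'||_L² = sqrt(14)/14.
Sharp Poincaré constant on H^1_0(0, 1) is C_P = L/π = 1/π, achieved by sin(π·x).
A polynomial bump cannot attain the sharp Poincaré constant (only the first sine eigenfunction does), so the ratio is strictly less than C_P, consistent with ||u||_L² ≤ C_P ||u'||_L².


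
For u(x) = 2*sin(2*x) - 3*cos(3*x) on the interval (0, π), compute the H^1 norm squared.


||u||_{H^1(0,π)}^2 = 96 + 55*π

u'(x) = 9*sin(3*x) + 4*cos(2*x).
Expand u² and (u')² and integrate term by term on (0, π), using: for integers n ≥ 1, ∫_0^π sin²(nx) dx = ∫_0^π cos²(nx) dx = π/2; for n ≠ n', ∫_0^π sin(nx)sin(n'x) dx = ∫_0^π cos(nx)cos(n'x) dx = 0; and by product-to-sum, ∫_0^π sin(nx)cos(n'x) dx = ½∫_0^π [sin((n+n')x) + sin((n−n')x)] dx, which is 0 when n+n' is even and 2n/(n²−n'²) when n+n' is odd (it need not vanish on (0, π)).
  u² squared terms: (-3)²·∫cos(3x)² dx = 9·π/2 = 9*π/2;  (2)²·∫sin(2x)² dx = 4·π/2 = 2*π.
  u² cross terms: 2·(-3)·(2)·∫cos(3x)·sin(2x) dx = -12·(-4/5) = 48/5.
  So ∫_0^π u² dx = 9*π/2 + 2*π + 48/5 = 48/5 + 13*π/2.
  (u')² squared terms: (4)²·∫cos(2x)² dx = 16·π/2 = 8*π;  (9)²·∫sin(3x)² dx = 81·π/2 = 81*π/2.
  (u')² cross terms: 2·(4)·(9)·∫cos(2x)·sin(3x) dx = 72·(6/5) = 432/5.
  So ∫_0^π (u')² dx = 8*π + 81*π/2 + 432/5 = 432/5 + 97*π/2.
||u||_{H^1}^2 = (48/5 + 13*π/2) + (432/5 + 97*π/2) = 96 + 55*π.


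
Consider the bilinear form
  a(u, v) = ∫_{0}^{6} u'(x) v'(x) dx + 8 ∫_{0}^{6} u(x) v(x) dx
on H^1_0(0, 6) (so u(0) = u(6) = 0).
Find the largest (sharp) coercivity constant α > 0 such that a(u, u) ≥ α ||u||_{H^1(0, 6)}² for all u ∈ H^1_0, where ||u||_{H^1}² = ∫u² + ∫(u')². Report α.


α = 1

Coercivity of a(·,·) on H^1_0(0, 6) means a(u, u) ≥ α ||u||_{H^1}² for every u ∈ H^1_0.
The interval has length L = 6, and Poincaré/coercivity depend only on L. Here a(u, u) = ∫(u')² + (8)·∫u².
Here c = 8 ≥ 1, so a(u,u) = ∫(u')² + c∫u² ≥ ∫(u')² + ∫u² = ||u||_{H^1}², i.e. α = 1 works. No larger α is possible: a(u,u) ≥ α||u||_{H^1}² means (1−α)∫(u')² ≥ (α−c)∫u², and for the modes u_n = sin(nπ(x−x₀)/L) (x₀ the left endpoint) one has ∫u_n²/∫(u_n')² = (L/(nπ))² → 0, so a(u_n,u_n)/||u_n||_{H^1}² → 1. Hence the optimal constant is α = 1.
Therefore α = 1.


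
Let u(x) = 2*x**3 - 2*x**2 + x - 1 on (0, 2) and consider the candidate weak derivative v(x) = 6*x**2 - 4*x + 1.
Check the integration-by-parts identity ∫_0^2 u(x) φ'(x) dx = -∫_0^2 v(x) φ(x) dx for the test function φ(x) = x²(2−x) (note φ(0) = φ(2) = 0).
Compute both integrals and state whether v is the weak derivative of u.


LHS = -116/15, RHS = -116/15. Yes, v = u' weakly.

u(x) = 2*x**3 - 2*x**2 + x - 1, classical derivative u'(x) = 6*x**2 - 4*x + 1.
φ(x) = x²(2−x), so φ'(x) = x*(4 - 3*x).
Note φ(0) = φ(2) = 0, so the boundary term u·φ vanishes.
LHS = ∫_0^2 u(x) φ'(x) dx = ∫_0^2 (-6*x^5 + 14*x^4 - 11*x^3 + 7*x^2 - 4*x) dx. Term by term:
  ∫_0^2 -6*x^5 dx = -64;  ∫_0^2 14*x^4 dx = 448/5;  ∫_0^2 -11*x^3 dx = -44;
  ∫_0^2 7*x^2 dx = 56/3;  ∫_0^2 -4*x dx = -8.
Sum: -64 + 448/5 − 44 + 56/3 − 8 = -116/15.
So LHS = -116/15.
∫_0^2 v(x) φ(x) dx = ∫_0^2 (-6*x^5 + 16*x^4 - 9*x^3 + 2*x^2) dx. Term by term:
  ∫_0^2 -6*x^5 dx = -64;  ∫_0^2 16*x^4 dx = 512/5;  ∫_0^2 -9*x^3 dx = -36;
  ∫_0^2 2*x^2 dx = 16/3.
Sum: -64 + 512/5 − 36 + 16/3 = 116/15.
So RHS = -∫_0^2 v(x) φ(x) dx = -116/15.
LHS = RHS, so the identity holds for this test φ.
Moreover u is smooth here and v(x) = u'(x) = 6*x**2 - 4*x + 1 pointwise, so the identity holds for every test function. Hence v is the weak derivative of u.


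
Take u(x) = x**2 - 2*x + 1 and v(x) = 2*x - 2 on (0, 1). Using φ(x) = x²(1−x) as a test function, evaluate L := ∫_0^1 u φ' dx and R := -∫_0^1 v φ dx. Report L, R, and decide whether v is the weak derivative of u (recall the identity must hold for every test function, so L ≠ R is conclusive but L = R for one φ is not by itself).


LHS = 1/15, RHS = 1/15. Yes, v = u' weakly.

u(x) = x**2 - 2*x + 1, classical derivative u'(x) = 2*x - 2.
φ(x) = x²(1−x), so φ'(x) = x*(2 - 3*x).
Note φ(0) = φ(1) = 0, so the boundary term u·φ vanishes.
LHS = ∫_0^1 u(x) φ'(x) dx = ∫_0^1 (-3*x^4 + 8*x^3 - 7*x^2 + 2*x) dx. Term by term:
  ∫_0^1 -3*x^4 dx = -3/5;  ∫_0^1 8*x^3 dx = 2;  ∫_0^1 -7*x^2 dx = -7/3;
  ∫_0^1 2*x dx = 1.
Sum: -3/5 + 2 − 7/3 + 1 = 1/15.
So LHS = 1/15.
∫_0^1 v(x) φ(x) dx = ∫_0^1 (-2*x^4 + 4*x^3 - 2*x^2) dx. Term by term:
  ∫_0^1 -2*x^4 dx = -2/5;  ∫_0^1 4*x^3 dx = 1;  ∫_0^1 -2*x^2 dx = -2/3.
Sum: -2/5 + 1 − 2/3 = -1/15.
So RHS = -∫_0^1 v(x) φ(x) dx = 1/15.
LHS = RHS, so the identity holds for this test φ.
Moreover u is smooth here and v(x) = u'(x) = 2*x - 2 pointwise, so the identity holds for every test function. Hence v is the weak derivative of u.


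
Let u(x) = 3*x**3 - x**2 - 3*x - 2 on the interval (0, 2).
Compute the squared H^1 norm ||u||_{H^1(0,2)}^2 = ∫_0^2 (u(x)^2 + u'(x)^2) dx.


||u||_{H^1}^2 = 33338/105

The H^1 norm (squared) on an interval (0, L) is
  ||u||_{H^1}^2 = ∫_0^L u(x)^2 dx + ∫_0^L u'(x)^2 dx.
Compute u'(x) = 9*x**2 - 2*x - 3.
Then u(x)^2 = 9*x**6 - 6*x**5 - 17*x**4 - 6*x**3 + 13*x**2 + 12*x + 4 and u'(x)^2 = 81*x**4 - 36*x**3 - 50*x**2 + 12*x + 9.
Integrate each monomial from 0 to 2 using ∫_0^2 c·x^n dx = c·2^(n+1)/(n+1):
  ∫_0^2 u(x)^2 dx = ∫_0^2 (9*x^6 - 6*x^5 - 17*x^4 - 6*x^3 + 13*x^2 + 12*x + 4) dx. Term by term:
    ∫_0^2 9*x^6 dx = 1152/7;  ∫_0^2 -6*x^5 dx = -64;  ∫_0^2 -17*x^4 dx = -544/5;
    ∫_0^2 -6*x^3 dx = -24;  ∫_0^2 13*x^2 dx = 104/3;  ∫_0^2 12*x dx = 24;
    ∫_0^2 4 dx = 8.
  Sum: 1152/7 − 64 − 544/5 − 24 + 104/3 + 24 + 8 = 3616/105.
  ∫_0^2 u'(x)^2 dx = ∫_0^2 (81*x^4 - 36*x^3 - 50*x^2 + 12*x + 9) dx. Term by term:
    ∫_0^2 81*x^4 dx = 2592/5;  ∫_0^2 -36*x^3 dx = -144;  ∫_0^2 -50*x^2 dx = -400/3;
    ∫_0^2 12*x dx = 24;  ∫_0^2 9 dx = 18.
  Sum: 2592/5 − 144 − 400/3 + 24 + 18 = 4246/15.
Adding: ||u||_{H^1}^2 = 3616/105 + 4246/15 = 33338/105.


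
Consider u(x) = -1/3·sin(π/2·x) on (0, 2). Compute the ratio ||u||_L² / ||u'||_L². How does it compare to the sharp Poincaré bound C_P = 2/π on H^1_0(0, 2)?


||u||_L² / ||u'||_L² = 2/π = C_P.

u(x) = -1/3·sin(π/2·x), so u'(x) = -π*cos(π*x/2)/6.
Writing u(x) = A·sin(kπx/L) with A = -1/3 and k = 1, use ∫_0^L sin²(kπx/L) dx = L/2 and ∫_0^L cos²(kπx/L) dx = L/2.
u² = 1/9·sin²(π/2·x) and (u')² = π^2/36·cos²(π/2·x), and each of sin², cos² integrates to L/2 = 1 over (0, 2).
∫_0^2 u² dx = 1/9, so ||u||_L² = 1/3.
∫_0^2 (u')² dx = π^2/36, so ||u'||_L² = π/6.
Ratio ||u||_L² / ||u'||_L² = 2/π.
Sharp Poincaré constant on H^1_0(0, 2) is C_P = L/π = 2/π, achieved by sin(π/2·x).
This is the k = 1 eigenfunction (up to amplitude), so the ratio equals the sharp Poincaré constant exactly.


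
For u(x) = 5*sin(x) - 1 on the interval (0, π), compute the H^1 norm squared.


||u||_{H^1(0,π)}^2 = -20 + 26*π

u'(x) = 5*cos(x).
Expand u² and (u')² and integrate term by term on (0, π), using: for integers n ≥ 1, ∫_0^π sin²(nx) dx = ∫_0^π cos²(nx) dx = π/2; for n ≠ n', ∫_0^π sin(nx)sin(n'x) dx = ∫_0^π cos(nx)cos(n'x) dx = 0; and by product-to-sum, ∫_0^π sin(nx)cos(n'x) dx = ½∫_0^π [sin((n+n')x) + sin((n−n')x)] dx, which is 0 when n+n' is even and 2n/(n²−n'²) when n+n' is odd (it need not vanish on (0, π)). For the constant mode: ∫_0^π 1 dx = π, ∫_0^π cos(nx) dx = 0, ∫_0^π sin(nx) dx = (1−(−1)^n)/n.
  u² squared terms: (-1)²·∫1 dx = 1·π = π;  (5)²·∫sin(x)² dx = 25·π/2 = 25*π/2.
  u² cross terms: 2·(-1)·(5)·∫1·sin(x) dx = -10·(2) = -20.
  So ∫_0^π u² dx = π + 25*π/2 − 20 = -20 + 27*π/2.
  (u')² squared terms: (5)²·∫cos(x)² dx = 25·π/2 = 25*π/2.
  So ∫_0^π (u')² dx = 25*π/2.
||u||_{H^1}^2 = (-20 + 27*π/2) + (25*π/2) = -20 + 26*π.


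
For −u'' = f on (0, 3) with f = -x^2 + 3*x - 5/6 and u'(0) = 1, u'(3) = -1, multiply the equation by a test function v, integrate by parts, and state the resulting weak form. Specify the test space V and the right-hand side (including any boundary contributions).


V = H^1(0, 3) (v unrestricted at boundary; u is determined up to an additive constant); weak form: ∫_0^3 u'v' dx = ∫_0^3 (-x^2 + 3*x - 5/6) v dx − v(3) − v(0) for all v ∈ V.

Multiply both sides by a test function v and integrate from 0 to 3:
  ∫_0^3 −u''(x) v(x) dx = ∫_0^3 f(x) v(x) dx.
Integrate the LHS by parts once:
  ∫_0^3 −u'' v dx = −[u'(x) v(x)]_0^3 + ∫_0^3 u'(x) v'(x) dx.
Thus ∫_0^3 u'(x) v'(x) dx = ∫_0^3 f(x) v(x) dx + [u'(x) v(x)]_0^3.
Choose V so that boundary terms are either known or forced to vanish.
u has inhomogeneous Neumann u'(0) = 1, u'(3) = -1. [u' v]_0^3 = (-1)·v(3) − (1)·v(0) = − v(3) − v(0). Take V = H^1(0, 3); boundary term becomes part of RHS.
Weak formulation: find u (satisfying any essential BC) such that ∫_0^3 u'(x) v'(x) dx = ∫_0^3 f v dx − v(3) − v(0) for all v ∈ V (Neumann data are natural BCs: they enter the RHS as boundary terms).
Substituting f(x) = -x^2 + 3*x - 5/6, the right-hand side is ∫_0^3 (-x^2 + 3*x - 5/6) v dx − v(3) − v(0).
Compatibility check (pure Neumann): taking v ≡ 1 ∈ V gives 0 = ∫_0^3 f dx + (-1) − (1), i.e. ∫_0^3 f dx must equal u'(0) − u'(3) = 2. Indeed ∫_0^3 (-x^2 + 3*x - 5/6) dx = 2, so the data are compatible. The solution is then unique only up to an additive constant (fix it e.g. by requiring ∫_0^3 u dx = 0).


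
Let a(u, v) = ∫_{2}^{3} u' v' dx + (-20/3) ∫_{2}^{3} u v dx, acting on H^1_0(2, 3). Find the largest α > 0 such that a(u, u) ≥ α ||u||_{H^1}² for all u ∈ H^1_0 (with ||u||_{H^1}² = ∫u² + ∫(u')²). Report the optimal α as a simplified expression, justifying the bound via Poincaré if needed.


α = (-20/3 + π^2)/(1 + π^2)

Coercivity of a(·,·) on H^1_0(2, 3) means a(u, u) ≥ α ||u||_{H^1}² for every u ∈ H^1_0.
The interval has length L = 1, and Poincaré/coercivity depend only on L. Here a(u, u) = ∫(u')² + (-20/3)·∫u².
Here c = -20/3 < 0 with |c| < (π/L)² = π^2, so coercivity still holds. The condition a(u,u) ≥ α||u||_{H^1}² reads (1−α)∫(u')² ≥ (α−c)∫u². Any admissible α is ≤ 1 (rapidly oscillating u have ∫u²/∫(u')² → 0), and α = 1 would force 0 ≥ (1−c)∫u², impossible since c < 1; so 1−α > 0. By the sharp Poincaré inequality on H^1_0 of an interval of length L, ∫(u')² ≥ (π/L)²∫u² with equality for the first sine mode sin(π(x−x₀)/L) (x₀ the left endpoint), so the inequality holds for all u iff (1−α)(π/L)² ≥ α − c, i.e. α ≤ ((π/L)² + c)/((π/L)² + 1) = (1 + c(L/π)²)/(1 + (L/π)²). (Direct route, valid since c ≤ 0: Poincaré gives c∫u² ≥ c(L/π)²∫(u')², so a(u,u) ≥ (1 + c(L/π)²)∫(u')², while ||u||_{H^1}² ≤ (1 + (L/π)²)∫(u')²; dividing yields the same α.) With (π/L)² = π^2 and c = -20/3, the largest admissible constant is α = ((π/L)² + c)/((π/L)² + 1).
Simplifying, α = (-20/3 + π^2)/(1 + π^2).


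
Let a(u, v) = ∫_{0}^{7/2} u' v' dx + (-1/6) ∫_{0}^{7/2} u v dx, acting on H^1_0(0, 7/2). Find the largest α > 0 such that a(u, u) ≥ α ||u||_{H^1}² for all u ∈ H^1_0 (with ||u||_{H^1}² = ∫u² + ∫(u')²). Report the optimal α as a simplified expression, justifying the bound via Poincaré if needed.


α = (-49 + 24*π^2)/(6*(4*π^2 + 49))

Coercivity of a(·,·) on H^1_0(0, 7/2) means a(u, u) ≥ α ||u||_{H^1}² for every u ∈ H^1_0.
The interval has length L = 7/2, and Poincaré/coercivity depend only on L. Here a(u, u) = ∫(u')² + (-1/6)·∫u².
Here c = -1/6 < 0 with |c| < (π/L)² = 4*π^2/49, so coercivity still holds. The condition a(u,u) ≥ α||u||_{H^1}² reads (1−α)∫(u')² ≥ (α−c)∫u². Any admissible α is ≤ 1 (rapidly oscillating u have ∫u²/∫(u')² → 0), and α = 1 would force 0 ≥ (1−c)∫u², impossible since c < 1; so 1−α > 0. By the sharp Poincaré inequality on H^1_0 of an interval of length L, ∫(u')² ≥ (π/L)²∫u² with equality for the first sine mode sin(π(x−x₀)/L) (x₀ the left endpoint), so the inequality holds for all u iff (1−α)(π/L)² ≥ α − c, i.e. α ≤ ((π/L)² + c)/((π/L)² + 1) = (1 + c(L/π)²)/(1 + (L/π)²). (Direct route, valid since c ≤ 0: Poincaré gives c∫u² ≥ c(L/π)²∫(u')², so a(u,u) ≥ (1 + c(L/π)²)∫(u')², while ||u||_{H^1}² ≤ (1 + (L/π)²)∫(u')²; dividing yields the same α.) With (π/L)² = 4*π^2/49 and c = -1/6, the largest admissible constant is α = ((π/L)² + c)/((π/L)² + 1).
Simplifying, α = (-49 + 24*π^2)/(6*(4*π^2 + 49)).


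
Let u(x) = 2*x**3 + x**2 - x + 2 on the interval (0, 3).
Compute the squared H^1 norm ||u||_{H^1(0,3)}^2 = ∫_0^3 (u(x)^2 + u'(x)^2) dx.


||u||_{H^1}^2 = 272931/70

The H^1 norm (squared) on an interval (0, L) is
  ||u||_{H^1}^2 = ∫_0^L u(x)^2 dx + ∫_0^L u'(x)^2 dx.
Compute u'(x) = 6*x**2 + 2*x - 1.
Then u(x)^2 = 4*x**6 + 4*x**5 - 3*x**4 + 6*x**3 + 5*x**2 - 4*x + 4 and u'(x)^2 = 36*x**4 + 24*x**3 - 8*x**2 - 4*x + 1.
Integrate each monomial from 0 to 3 using ∫_0^3 c·x^n dx = c·3^(n+1)/(n+1):
  ∫_0^3 u(x)^2 dx = ∫_0^3 (4*x^6 + 4*x^5 - 3*x^4 + 6*x^3 + 5*x^2 - 4*x + 4) dx. Term by term:
    ∫_0^3 4*x^6 dx = 8748/7;  ∫_0^3 4*x^5 dx = 486;  ∫_0^3 -3*x^4 dx = -729/5;
    ∫_0^3 6*x^3 dx = 243/2;  ∫_0^3 5*x^2 dx = 45;  ∫_0^3 -4*x dx = -18;
    ∫_0^3 4 dx = 12.
  Sum: 8748/7 + 486 − 729/5 + 243/2 + 45 − 18 + 12 = 122529/70.
  ∫_0^3 u'(x)^2 dx = ∫_0^3 (36*x^4 + 24*x^3 - 8*x^2 - 4*x + 1) dx. Term by term:
    ∫_0^3 36*x^4 dx = 8748/5;  ∫_0^3 24*x^3 dx = 486;  ∫_0^3 -8*x^2 dx = -72;
    ∫_0^3 -4*x dx = -18;  ∫_0^3 1 dx = 3.
  Sum: 8748/5 + 486 − 72 − 18 + 3 = 10743/5.
Adding: ||u||_{H^1}^2 = 122529/70 + 10743/5 = 272931/70.


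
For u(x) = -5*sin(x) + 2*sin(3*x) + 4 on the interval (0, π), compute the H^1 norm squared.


||u||_{H^1(0,π)}^2 = -208/3 + 61*π

u'(x) = -5*cos(x) + 6*cos(3*x).
Expand u² and (u')² and integrate term by term on (0, π), using: for integers n ≥ 1, ∫_0^π sin²(nx) dx = ∫_0^π cos²(nx) dx = π/2; for n ≠ n', ∫_0^π sin(nx)sin(n'x) dx = ∫_0^π cos(nx)cos(n'x) dx = 0; and by product-to-sum, ∫_0^π sin(nx)cos(n'x) dx = ½∫_0^π [sin((n+n')x) + sin((n−n')x)] dx, which is 0 when n+n' is even and 2n/(n²−n'²) when n+n' is odd (it need not vanish on (0, π)). For the constant mode: ∫_0^π 1 dx = π, ∫_0^π cos(nx) dx = 0, ∫_0^π sin(nx) dx = (1−(−1)^n)/n.
  u² squared terms: (4)²·∫1 dx = 16·π = 16*π;  (-5)²·∫sin(x)² dx = 25·π/2 = 25*π/2;  (2)²·∫sin(3x)² dx = 4·π/2 = 2*π.
  u² cross terms: 2·(4)·(-5)·∫1·sin(x) dx = -40·(2) = -80;  2·(4)·(2)·∫1·sin(3x) dx = 16·(2/3) = 32/3;  2·(-5)·(2)·∫sin(x)·sin(3x) dx = -20·(0) = 0.
  So ∫_0^π u² dx = 16*π + 25*π/2 + 2*π − 80 + 32/3 + 0 = -208/3 + 61*π/2.
  (u')² squared terms: (-5)²·∫cos(x)² dx = 25·π/2 = 25*π/2;  (6)²·∫cos(3x)² dx = 36·π/2 = 18*π.
  (u')² cross terms: 2·(-5)·(6)·∫cos(x)·cos(3x) dx = -60·(0) = 0.
  So ∫_0^π (u')² dx = 25*π/2 + 18*π + 0 = 61*π/2.
||u||_{H^1}^2 = (-208/3 + 61*π/2) + (61*π/2) = -208/3 + 61*π.


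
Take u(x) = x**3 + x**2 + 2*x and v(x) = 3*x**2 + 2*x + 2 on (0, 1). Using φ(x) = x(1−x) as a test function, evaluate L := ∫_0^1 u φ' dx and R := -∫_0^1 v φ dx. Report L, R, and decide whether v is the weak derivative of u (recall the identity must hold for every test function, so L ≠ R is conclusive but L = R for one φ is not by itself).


LHS = -13/20, RHS = -13/20. Yes, v = u' weakly.

u(x) = x**3 + x**2 + 2*x, classical derivative u'(x) = 3*x**2 + 2*x + 2.
φ(x) = x(1−x), so φ'(x) = 1 - 2*x.
Note φ(0) = φ(1) = 0, so the boundary term u·φ vanishes.
LHS = ∫_0^1 u(x) φ'(x) dx = ∫_0^1 (-2*x^4 - x^3 - 3*x^2 + 2*x) dx. Term by term:
  ∫_0^1 -2*x^4 dx = -2/5;  ∫_0^1 -x^3 dx = -1/4;  ∫_0^1 -3*x^2 dx = -1;
  ∫_0^1 2*x dx = 1.
Sum: -2/5 − 1/4 − 1 + 1 = -13/20.
So LHS = -13/20.
∫_0^1 v(x) φ(x) dx = ∫_0^1 (-3*x^4 + x^3 + 2*x) dx. Term by term:
  ∫_0^1 -3*x^4 dx = -3/5;  ∫_0^1 x^3 dx = 1/4;  ∫_0^1 2*x dx = 1.
Sum: -3/5 + 1/4 + 1 = 13/20.
So RHS = -∫_0^1 v(x) φ(x) dx = -13/20.
LHS = RHS, so the identity holds for this test φ.
Moreover u is smooth here and v(x) = u'(x) = 3*x**2 + 2*x + 2 pointwise, so the identity holds for every test function. Hence v is the weak derivative of u.
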